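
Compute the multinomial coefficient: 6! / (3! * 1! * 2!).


6! = 720
Denominator: 3!=6 * 1!=1 * 2!=2
Coefficient = 720 / 12 = 60

60


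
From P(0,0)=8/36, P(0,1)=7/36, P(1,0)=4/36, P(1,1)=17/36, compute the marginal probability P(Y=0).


P(Y=0) = P(0,0)+P(1,0) = 8/36 + 4/36 = 12/36 = 1/3

1/3


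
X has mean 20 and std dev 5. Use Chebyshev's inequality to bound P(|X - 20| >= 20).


k = 20/5 = 4
Chebyshev: P(|X-mu| >= k*sigma) <= 1/k^2 = 1/4^2 = 1/16

1/16


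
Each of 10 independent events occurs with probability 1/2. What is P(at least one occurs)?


P(at least one) = 1 - P(none)
P(none) = (1 - 1/2)^10 = (1/2)^10 = 1/1024
P(at least one) = 1 - 1/1024 = 1023/1024

1023/1024


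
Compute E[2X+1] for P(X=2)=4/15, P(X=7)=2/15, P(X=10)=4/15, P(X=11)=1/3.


E[2X+1] = sum(g(x)*P(x))
= 5*4/15 + 15*2/15 + 21*4/15 + 23*1/3
= 83/5

83/5


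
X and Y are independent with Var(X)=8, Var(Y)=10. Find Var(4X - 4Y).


Independence => Cov(X,Y)=0
Var(4X - 4Y) = 4^2*Var(X) + (-4)^2*Var(Y)
= 16*8 + 16*10 = 288

288


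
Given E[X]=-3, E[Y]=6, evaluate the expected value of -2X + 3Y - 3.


E[-2X + 3Y - 3] = -2*E[X] + 3*E[Y] - 3
= (-2)*(-3) + (3)*(6) + (-3)
= 6 + 18 - 3 = 21

21


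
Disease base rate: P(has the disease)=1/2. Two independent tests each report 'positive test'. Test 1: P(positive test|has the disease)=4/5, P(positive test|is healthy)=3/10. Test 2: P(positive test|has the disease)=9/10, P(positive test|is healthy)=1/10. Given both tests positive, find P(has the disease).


After test 1: P(+) = 4/5*1/2 + 3/10*1/2 = 11/20
P(B|+) = (2/5)/(11/20) = 8/11
After test 2 (use post1 as new prior): P(+) = 9/10*8/11 + 1/10*3/11 = 15/22
P(B|+,+) = (36/55)/(15/22) = 24/25

24/25


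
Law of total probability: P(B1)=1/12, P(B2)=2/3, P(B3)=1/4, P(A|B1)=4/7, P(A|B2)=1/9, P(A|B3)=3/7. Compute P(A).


P(A) = P(A|B1)P(B1) + P(A|B2)P(B2) + P(A|B3)P(B3)
= 4/7*1/12 + 1/9*2/3 + 3/7*1/4
= 1/21 + 2/27 + 3/28 = 173/756

173/756


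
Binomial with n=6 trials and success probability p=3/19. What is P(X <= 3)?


P(X<=3) = P(X=0) + P(X=1) + P(X=2) + P(X=3)
= 16777216/47045881 + 18874368/47045881 + 8847360/47045881 + 2211840/47045881
= 46710784/47045881

46710784/47045881


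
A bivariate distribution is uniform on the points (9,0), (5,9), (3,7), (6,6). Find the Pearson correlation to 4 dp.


Cov(X,Y) = -6.1250, Var(X) = 4.6875, Var(Y) = 11.2500
rho = Cov/(sqrt(VarX)*sqrt(VarY)) = -0.8434

-0.8434


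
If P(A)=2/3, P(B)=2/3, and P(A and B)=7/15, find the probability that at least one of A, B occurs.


P(A∪B) = P(A) + P(B) - P(A∩B)
= 2/3 + 2/3 - 7/15 = 13/15

13/15


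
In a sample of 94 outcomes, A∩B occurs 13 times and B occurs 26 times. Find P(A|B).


P(A|B) = P(A∩B)/P(B) = (13/94)/(26/94) = 13/26 = 1/2

1/2


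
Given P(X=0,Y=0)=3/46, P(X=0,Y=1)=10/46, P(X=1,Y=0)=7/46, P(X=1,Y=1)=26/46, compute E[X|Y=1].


P(Y=1) = 36/46
E[X|Y=1] = (0*10 + 1*26)/36 = 26/36 = 13/18

13/18


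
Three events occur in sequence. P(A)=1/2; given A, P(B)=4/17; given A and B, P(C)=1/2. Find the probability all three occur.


P(A∩B∩C) = P(A) * P(B|A) * P(C|A∩B)
= 1/2 * 4/17 * 1/2
= 2/17 * 1/2 = 1/17

1/17


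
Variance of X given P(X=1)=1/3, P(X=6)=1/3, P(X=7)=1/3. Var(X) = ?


E[X] = 14/3, E[X^2] = 86/3
Var(X) = E[X^2] - (E[X])^2 = 86/3 - (14/3)^2 = 62/9

62/9


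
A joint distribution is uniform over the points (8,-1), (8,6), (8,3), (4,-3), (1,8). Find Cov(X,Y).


E[X]=29/5, E[Y]=13/5, E[XY]=12
Cov(X,Y) = E[XY] - E[X]E[Y] = 12 - 29/5*13/5 = -77/25

-77/25


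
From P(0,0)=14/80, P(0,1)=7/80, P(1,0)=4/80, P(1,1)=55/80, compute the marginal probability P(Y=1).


P(Y=1) = P(0,1)+P(1,1) = 7/80 + 55/80 = 62/80 = 31/40

31/40


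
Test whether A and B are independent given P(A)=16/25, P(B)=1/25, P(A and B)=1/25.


P(A)*P(B) = 16/25*1/25 = 16/625
P(A∩B) = 1/25 != 16/625, so not independent

No, A and B are not independent


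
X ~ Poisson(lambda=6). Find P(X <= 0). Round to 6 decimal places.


P(X<=0) = e^(-6)*6^0/0!
≈ 0.0024787522
≈ 0.002479

0.002479


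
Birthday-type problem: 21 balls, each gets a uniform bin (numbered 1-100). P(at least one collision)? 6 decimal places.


P(all different) = prod((100-i)/100 for i=0..20) = 0.104320
P(at least one match) = 1 - 0.104320 = 0.895680

0.895680


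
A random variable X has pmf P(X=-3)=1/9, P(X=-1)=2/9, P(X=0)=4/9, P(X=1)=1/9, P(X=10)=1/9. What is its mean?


E[X] = sum(x * P(x))
= -3*1/9 - 1*2/9 + 0*4/9 + 1*1/9 + 10*1/9
= 2/3

2/3


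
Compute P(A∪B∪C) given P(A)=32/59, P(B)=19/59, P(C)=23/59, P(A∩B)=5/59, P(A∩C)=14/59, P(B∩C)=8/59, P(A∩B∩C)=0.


P(A∪B∪C) = P(A)+P(B)+P(C) - P(AB)-P(AC)-P(BC) + P(ABC)
= 32/59+19/59+23/59 - 5/59-14/59-8/59 + 0
= 47/59

47/59


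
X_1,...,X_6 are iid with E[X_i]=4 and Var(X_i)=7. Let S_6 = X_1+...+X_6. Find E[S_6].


E[S_n] = n*E[X_1] = 6*4 = 24

24


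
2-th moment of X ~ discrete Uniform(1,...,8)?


E[X^2] = (1/8) * sum(x^2 for x=1..8)
= 204/8 = 51/2

51/2


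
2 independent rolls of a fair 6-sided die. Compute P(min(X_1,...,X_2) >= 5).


P(min >= 5) = P(all X_i >= 5) = (P(X_1 >= 5))^2
= (2/6)^2 = (1/3)^2 = 1/9

1/9


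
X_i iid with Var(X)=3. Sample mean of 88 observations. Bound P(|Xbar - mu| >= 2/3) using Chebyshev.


Var(Xbar) = Var(X)/n = 3/88
Chebyshev: P(|Xbar-mu| >= 2/3) <= Var(Xbar)/(2/3)^2 = (3/88)/(4/9) = 27/352

27/352


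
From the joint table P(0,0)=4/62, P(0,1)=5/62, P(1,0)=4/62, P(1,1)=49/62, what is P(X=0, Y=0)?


Read from table: P(X=0, Y=0) = 4/62 = 2/31

2/31


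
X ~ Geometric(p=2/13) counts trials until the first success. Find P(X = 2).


P(X=2) = (1-p)^1 * p = (11/13)^1 * 2/13
= 11/13 * 2/13 = 22/169

22/169


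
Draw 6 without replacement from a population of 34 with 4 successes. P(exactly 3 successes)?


P(X=3) = C(4,3)*C(30,3) / C(34,6)
= 4*4060 / 1344904
= 16240/1344904 = 70/5797

70/5797


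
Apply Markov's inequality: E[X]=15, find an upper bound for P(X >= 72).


Markov: P(X >= a) <= E[X]/a
P(X >= 72) <= 15/72 = 5/24

5/24


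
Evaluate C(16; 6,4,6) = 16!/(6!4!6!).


16! = 20922789888000
Denominator: 6!=720 * 4!=24 * 6!=720
Coefficient = 20922789888000 / 12441600 = 1681680

1681680


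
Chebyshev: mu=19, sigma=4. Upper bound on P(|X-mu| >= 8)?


k = 8/4 = 2
Chebyshev: P(|X-mu| >= k*sigma) <= 1/k^2 = 1/2^2 = 1/4

1/4


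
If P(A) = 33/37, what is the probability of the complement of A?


P(A') = 1 - P(A) = 1 - 33/37 = 4/37

4/37


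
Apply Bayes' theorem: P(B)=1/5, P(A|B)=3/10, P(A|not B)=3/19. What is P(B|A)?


P(A) = P(A|B)P(B) + P(A|B')P(B') = 3/10*1/5 + 3/19*4/5 = 177/950
P(B|A) = P(A|B)P(B)/P(A) = (3/50)/(177/950) = 19/59

19/59


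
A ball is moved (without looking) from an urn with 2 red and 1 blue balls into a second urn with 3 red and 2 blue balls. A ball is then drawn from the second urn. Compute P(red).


P(transfer red) = 2/3; P(transfer blue) = 1/3
If red transferred: Urn II has 4 red of 6, so P(red|red moved) = 2/3
If blue transferred: Urn II has 3 red of 6, so P(red|blue moved) = 1/2
By total probability: P(red) = 2/3*2/3 + 1/3*1/2 = 11/18

11/18


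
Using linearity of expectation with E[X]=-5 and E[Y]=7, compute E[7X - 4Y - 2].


E[7X - 4Y - 2] = 7*E[X] - 4*E[Y] - 2
= (7)*(-5) + (-4)*(7) + (-2)
= -35 - 28 - 2 = -65

-65


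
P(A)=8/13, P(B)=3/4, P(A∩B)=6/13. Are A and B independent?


P(A)*P(B) = 8/13*3/4 = 6/13
P(A∩B) = 6/13, which equals P(A)P(B), so independent

Yes, A and B are independent


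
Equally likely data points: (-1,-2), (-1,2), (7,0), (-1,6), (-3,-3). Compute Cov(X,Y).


E[X]=1/5, E[Y]=3/5, E[XY]=3/5
Cov(X,Y) = E[XY] - E[X]E[Y] = 3/5 - 1/5*3/5 = 12/25

12/25


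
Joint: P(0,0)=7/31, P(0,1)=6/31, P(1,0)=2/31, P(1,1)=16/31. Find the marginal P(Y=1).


P(Y=1) = P(0,1)+P(1,1) = 6/31 + 16/31 = 22/31

22/31


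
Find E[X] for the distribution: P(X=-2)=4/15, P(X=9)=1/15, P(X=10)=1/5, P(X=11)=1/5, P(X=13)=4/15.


E[X] = sum(x * P(x))
= -2*4/15 + 9*1/15 + 10*1/5 + 11*1/5 + 13*4/15
= 116/15

116/15


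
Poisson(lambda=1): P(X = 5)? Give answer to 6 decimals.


P(X=5) = e^(-1) * 1^5 / 5!
≈ 0.3678794412 * 1 / 120
≈ 0.003066

0.003066


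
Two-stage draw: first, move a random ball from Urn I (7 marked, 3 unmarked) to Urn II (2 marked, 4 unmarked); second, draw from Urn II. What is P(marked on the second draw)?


P(transfer marked) = 7/10; P(transfer unmarked) = 3/10
If marked transferred: Urn II has 3 marked of 7, so P(marked|marked moved) = 3/7
If unmarked transferred: Urn II has 2 marked of 7, so P(marked|unmarked moved) = 2/7
By total probability: P(marked) = 7/10*3/7 + 3/10*2/7 = 27/70

27/70


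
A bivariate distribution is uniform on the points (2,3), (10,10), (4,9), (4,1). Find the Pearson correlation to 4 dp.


Cov(X,Y) = 7.7500, Var(X) = 9.0000, Var(Y) = 14.6875
rho = Cov/(sqrt(VarX)*sqrt(VarY)) = 0.6741

0.6741


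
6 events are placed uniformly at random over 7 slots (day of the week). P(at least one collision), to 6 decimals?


P(all different) = prod((7-i)/7 for i=0..5) = 0.042839
P(at least one match) = 1 - 0.042839 = 0.957161

0.957161


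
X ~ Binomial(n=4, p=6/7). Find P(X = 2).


P(X=2) = C(4,2) * p^2 * (1-p)^2
= 6 * 36/49 * 1/49
= 216/2401

216/2401


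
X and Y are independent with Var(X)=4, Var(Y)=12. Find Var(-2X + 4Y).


Independence => Cov(X,Y)=0
Var(-2X + 4Y) = (-2)^2*Var(X) + 4^2*Var(Y)
= 4*4 + 16*12 = 208

208


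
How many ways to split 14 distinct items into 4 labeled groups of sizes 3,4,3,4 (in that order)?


14! = 87178291200
Denominator: 3!=6 * 4!=24 * 3!=6 * 4!=24
Coefficient = 87178291200 / 20736 = 4204200

4204200


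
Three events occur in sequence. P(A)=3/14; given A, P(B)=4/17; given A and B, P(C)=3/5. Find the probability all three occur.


P(A∩B∩C) = P(A) * P(B|A) * P(C|A∩B)
= 3/14 * 4/17 * 3/5
= 6/119 * 3/5 = 18/595

18/595


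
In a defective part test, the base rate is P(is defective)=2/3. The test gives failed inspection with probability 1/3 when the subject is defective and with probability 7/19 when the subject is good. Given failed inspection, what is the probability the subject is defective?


P(A) = P(A|B)P(B) + P(A|B')P(B') = 1/3*2/3 + 7/19*1/3 = 59/171
P(B|A) = P(A|B)P(B)/P(A) = (2/9)/(59/171) = 38/59

38/59


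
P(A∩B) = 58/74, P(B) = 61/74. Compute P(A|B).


P(A|B) = P(A∩B)/P(B) = (58/74)/(61/74) = 58/61

58/61


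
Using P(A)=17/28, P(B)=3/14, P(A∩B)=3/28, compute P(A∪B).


P(A∪B) = P(A) + P(B) - P(A∩B)
= 17/28 + 3/14 - 3/28 = 5/7

5/7


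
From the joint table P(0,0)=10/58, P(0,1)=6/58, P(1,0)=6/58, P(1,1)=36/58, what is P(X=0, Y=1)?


Read from table: P(X=0, Y=1) = 6/58 = 3/29

3/29


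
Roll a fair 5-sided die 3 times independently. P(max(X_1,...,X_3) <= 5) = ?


P(max <= 5) = P(all X_i <= 5) = (P(X_1 <= 5))^3
= (5/5)^3 = 1^3 = 1

1


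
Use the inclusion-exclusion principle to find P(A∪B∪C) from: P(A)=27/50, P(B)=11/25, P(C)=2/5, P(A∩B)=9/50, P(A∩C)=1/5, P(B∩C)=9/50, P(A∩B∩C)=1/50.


P(A∪B∪C) = P(A)+P(B)+P(C) - P(AB)-P(AC)-P(BC) + P(ABC)
= 27/50+11/25+2/5 - 9/50-1/5-9/50 + 1/50
= 21/25

21/25


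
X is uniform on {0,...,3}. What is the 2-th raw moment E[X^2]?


E[X^2] = (1/4) * sum(x^2 for x=0..3)
= 14/4 = 7/2

7/2


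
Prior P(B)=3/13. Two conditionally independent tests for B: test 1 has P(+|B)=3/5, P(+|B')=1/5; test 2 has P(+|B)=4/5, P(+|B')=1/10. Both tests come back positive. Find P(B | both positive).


After test 1: P(+) = 3/5*3/13 + 1/5*10/13 = 19/65
P(B|+) = (9/65)/(19/65) = 9/19
After test 2 (use post1 as new prior): P(+) = 4/5*9/19 + 1/10*10/19 = 41/95
P(B|+,+) = (36/95)/(41/95) = 36/41

36/41


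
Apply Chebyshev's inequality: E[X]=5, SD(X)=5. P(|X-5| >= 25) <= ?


k = 25/5 = 5
Chebyshev: P(|X-mu| >= k*sigma) <= 1/k^2 = 1/5^2 = 1/25

1/25


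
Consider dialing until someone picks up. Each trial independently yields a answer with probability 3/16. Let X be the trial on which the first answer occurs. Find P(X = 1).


P(X=1) = (1-p)^0 * p = (13/16)^0 * 3/16
= 1 * 3/16 = 3/16

3/16


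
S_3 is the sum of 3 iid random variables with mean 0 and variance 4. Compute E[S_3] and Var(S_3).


E[S_n] = n*mu = 3*0 = 0
Var(S_n) = n*sigma^2 = 3*4 = 12

E[S_3]=0, Var(S_3)=12


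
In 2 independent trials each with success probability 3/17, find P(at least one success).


P(at least one) = 1 - P(none)
P(none) = (1 - 3/17)^2 = (14/17)^2 = 196/289
P(at least one) = 1 - 196/289 = 93/289

93/289


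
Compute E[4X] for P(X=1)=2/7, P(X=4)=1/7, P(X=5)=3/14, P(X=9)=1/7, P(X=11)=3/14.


E[4X] = sum(g(x)*P(x))
= 4*2/7 + 16*1/7 + 20*3/14 + 36*1/7 + 44*3/14
= 156/7

156/7


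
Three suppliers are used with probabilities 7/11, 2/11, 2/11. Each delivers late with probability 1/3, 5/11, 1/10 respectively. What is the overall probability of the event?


P(A) = P(A|B1)P(B1) + P(A|B2)P(B2) + P(A|B3)P(B3)
= 1/3*7/11 + 5/11*2/11 + 1/10*2/11
= 7/33 + 10/121 + 1/55 = 568/1815

568/1815


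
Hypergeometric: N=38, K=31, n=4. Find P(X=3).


P(X=3) = C(31,3)*C(7,1) / C(38,4)
= 4495*7 / 73815
= 31465/73815 = 899/2109

899/2109


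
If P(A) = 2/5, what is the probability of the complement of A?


P(A') = 1 - P(A) = 1 - 2/5 = 3/5

3/5


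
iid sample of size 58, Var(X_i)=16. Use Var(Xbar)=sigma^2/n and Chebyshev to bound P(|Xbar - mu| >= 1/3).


Var(Xbar) = Var(X)/n = 16/58
Chebyshev: P(|Xbar-mu| >= 1/3) <= Var(Xbar)/(1/3)^2 = (8/29)/(1/9) = 72/29
Bound exceeds 1, so trivial bound: 1

1


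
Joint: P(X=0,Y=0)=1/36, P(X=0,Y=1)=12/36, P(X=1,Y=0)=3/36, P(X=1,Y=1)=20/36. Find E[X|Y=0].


P(Y=0) = 4/36
E[X|Y=0] = (0*1 + 1*3)/4 = 3/4

3/4


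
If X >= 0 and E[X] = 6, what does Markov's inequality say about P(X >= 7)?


Markov: P(X >= a) <= E[X]/a
P(X >= 7) <= 6/7

6/7


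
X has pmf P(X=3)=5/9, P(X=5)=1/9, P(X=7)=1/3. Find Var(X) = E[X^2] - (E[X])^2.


E[X] = 41/9, E[X^2] = 217/9
Var(X) = E[X^2] - (E[X])^2 = 217/9 - (41/9)^2 = 272/81

272/81


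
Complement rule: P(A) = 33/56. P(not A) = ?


P(A') = 1 - P(A) = 1 - 33/56 = 23/56

23/56


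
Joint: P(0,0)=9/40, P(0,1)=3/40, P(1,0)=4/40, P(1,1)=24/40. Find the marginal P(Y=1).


P(Y=1) = P(0,1)+P(1,1) = 3/40 + 24/40 = 27/40

27/40


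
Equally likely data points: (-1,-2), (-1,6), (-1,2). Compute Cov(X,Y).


E[X]=-1, E[Y]=2, E[XY]=-2
Cov(X,Y) = E[XY] - E[X]E[Y] = -2 + 1*2 = 0

0


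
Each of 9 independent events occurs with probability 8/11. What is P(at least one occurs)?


P(at least one) = 1 - P(none)
P(none) = (1 - 8/11)^9 = (3/11)^9 = 19683/2357947691
P(at least one) = 1 - 19683/2357947691 = 2357928008/2357947691

2357928008/2357947691


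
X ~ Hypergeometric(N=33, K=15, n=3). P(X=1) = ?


P(X=1) = C(15,1)*C(18,2) / C(33,3)
= 15*153 / 5456
= 2295/5456

2295/5456


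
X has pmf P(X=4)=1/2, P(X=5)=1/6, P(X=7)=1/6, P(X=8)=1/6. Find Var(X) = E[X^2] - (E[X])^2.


E[X] = 16/3, E[X^2] = 31
Var(X) = E[X^2] - (E[X])^2 = 31 - (16/3)^2 = 23/9

23/9


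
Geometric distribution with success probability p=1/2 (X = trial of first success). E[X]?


For geometric (trials until first success), E[X] = 1/p = 1/(1/2) = 2

2


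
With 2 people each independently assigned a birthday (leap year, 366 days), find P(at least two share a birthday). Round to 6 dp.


P(all different) = prod((366-i)/366 for i=0..1) = 0.997268
P(at least one match) = 1 - 0.997268 = 0.002732

0.002732


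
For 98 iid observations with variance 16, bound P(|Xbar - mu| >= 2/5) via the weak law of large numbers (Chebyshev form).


Var(Xbar) = Var(X)/n = 16/98
Chebyshev: P(|Xbar-mu| >= 2/5) <= Var(Xbar)/(2/5)^2 = (8/49)/(4/25) = 50/49
Bound exceeds 1, so trivial bound: 1

1


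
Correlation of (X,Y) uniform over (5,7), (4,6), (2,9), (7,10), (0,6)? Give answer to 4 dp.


Cov(X,Y) = 2.0400, Var(X) = 5.8400, Var(Y) = 2.6400
rho = Cov/(sqrt(VarX)*sqrt(VarY)) = 0.5195

0.5195


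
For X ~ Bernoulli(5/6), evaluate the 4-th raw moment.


For Bernoulli: X in {0,1}
E[X^4] = 0^4*(1-5/6) + 1^4*5/6 = 5/6

5/6


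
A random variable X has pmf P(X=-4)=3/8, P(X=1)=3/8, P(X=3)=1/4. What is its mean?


E[X] = sum(x * P(x))
= -4*3/8 + 1*3/8 + 3*1/4
= -3/8

-3/8


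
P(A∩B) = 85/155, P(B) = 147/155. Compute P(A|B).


P(A|B) = P(A∩B)/P(B) = (85/155)/(147/155) = 85/147

85/147


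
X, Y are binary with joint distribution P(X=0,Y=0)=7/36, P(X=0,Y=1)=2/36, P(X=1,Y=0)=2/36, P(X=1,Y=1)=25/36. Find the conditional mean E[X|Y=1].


P(Y=1) = 27/36
E[X|Y=1] = (0*2 + 1*25)/27 = 25/27

25/27


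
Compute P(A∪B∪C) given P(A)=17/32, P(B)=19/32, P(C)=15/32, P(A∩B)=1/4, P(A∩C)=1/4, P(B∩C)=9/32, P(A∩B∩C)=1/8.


P(A∪B∪C) = P(A)+P(B)+P(C) - P(AB)-P(AC)-P(BC) + P(ABC)
= 17/32+19/32+15/32 - 1/4-1/4-9/32 + 1/8
= 15/16

15/16


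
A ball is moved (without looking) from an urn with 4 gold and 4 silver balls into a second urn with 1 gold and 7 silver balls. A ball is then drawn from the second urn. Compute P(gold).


P(transfer gold) = 4/8 = 1/2; P(transfer silver) = 1/2
If gold transferred: Urn II has 2 gold of 9, so P(gold|gold moved) = 2/9
If silver transferred: Urn II has 1 gold of 9, so P(gold|silver moved) = 1/9
By total probability: P(gold) = 1/2*2/9 + 1/2*1/9 = 1/6

1/6


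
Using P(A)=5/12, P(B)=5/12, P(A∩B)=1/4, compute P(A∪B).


P(A∪B) = P(A) + P(B) - P(A∩B)
= 5/12 + 5/12 - 1/4 = 7/12

7/12


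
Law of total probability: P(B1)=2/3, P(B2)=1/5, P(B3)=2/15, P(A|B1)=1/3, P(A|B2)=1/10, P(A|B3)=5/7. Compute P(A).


P(A) = P(A|B1)P(B1) + P(A|B2)P(B2) + P(A|B3)P(B3)
= 1/3*2/3 + 1/10*1/5 + 5/7*2/15
= 2/9 + 1/50 + 2/21 = 1063/3150

1063/3150


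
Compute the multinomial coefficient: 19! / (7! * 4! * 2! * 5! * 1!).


19! = 121645100408832000
Denominator: 7!=5040 * 4!=24 * 2!=2 * 5!=120 * 1!=1
Coefficient = 121645100408832000 / 29030400 = 4190266080

4190266080


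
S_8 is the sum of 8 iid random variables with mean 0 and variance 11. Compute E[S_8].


E[S_n] = n*E[X_1] = 8*0 = 0

0


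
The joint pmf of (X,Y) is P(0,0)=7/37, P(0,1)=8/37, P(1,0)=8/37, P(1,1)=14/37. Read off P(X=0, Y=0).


Read from table: P(X=0, Y=0) = 7/37

7/37


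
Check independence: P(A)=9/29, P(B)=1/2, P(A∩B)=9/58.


P(A)*P(B) = 9/29*1/2 = 9/58
P(A∩B) = 9/58, which equals P(A)P(B), so independent

Yes, A and B are independent


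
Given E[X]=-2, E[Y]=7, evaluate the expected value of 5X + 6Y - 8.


E[5X + 6Y - 8] = 5*E[X] + 6*E[Y] - 8
= (5)*(-2) + (6)*(7) + (-8)
= -10 + 42 - 8 = 24

24


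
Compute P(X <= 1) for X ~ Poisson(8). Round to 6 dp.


P(X<=1) = e^(-8)*8^0/0! + e^(-8)*8^1/1!
≈ 0.0003354626 + 0.0026837010
= 0.0030191636
≈ 0.003019

0.003019


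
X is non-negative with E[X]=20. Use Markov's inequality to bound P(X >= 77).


Markov: P(X >= a) <= E[X]/a
P(X >= 77) <= 20/77

20/77


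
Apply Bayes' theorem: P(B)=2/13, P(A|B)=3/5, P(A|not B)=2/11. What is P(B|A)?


P(A) = P(A|B)P(B) + P(A|B')P(B') = 3/5*2/13 + 2/11*11/13 = 16/65
P(B|A) = P(A|B)P(B)/P(A) = (6/65)/(16/65) = 3/8

3/8


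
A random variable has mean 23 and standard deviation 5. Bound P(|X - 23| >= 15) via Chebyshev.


k = 15/5 = 3
Chebyshev: P(|X-mu| >= k*sigma) <= 1/k^2 = 1/3^2 = 1/9

1/9


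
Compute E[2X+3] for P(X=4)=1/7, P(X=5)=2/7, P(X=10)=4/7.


E[2X+3] = sum(g(x)*P(x))
= 11*1/7 + 13*2/7 + 23*4/7
= 129/7

129/7


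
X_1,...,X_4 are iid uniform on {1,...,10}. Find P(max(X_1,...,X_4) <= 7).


P(max <= 7) = P(all X_i <= 7) = (P(X_1 <= 7))^4
= (7/10)^4 = 2401/10000

2401/10000


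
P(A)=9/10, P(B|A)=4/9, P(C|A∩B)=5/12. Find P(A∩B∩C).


P(A∩B∩C) = P(A) * P(B|A) * P(C|A∩B)
= 9/10 * 4/9 * 5/12
= 2/5 * 5/12 = 1/6

1/6


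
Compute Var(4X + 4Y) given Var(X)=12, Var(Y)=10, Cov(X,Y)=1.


Var(4X + 4Y) = 4^2*Var(X) + 4^2*Var(Y) + 2*4*4*Cov(X,Y)
= 16*12 + 16*10 + 32*1
= 192 + 160 + 32 = 384

384


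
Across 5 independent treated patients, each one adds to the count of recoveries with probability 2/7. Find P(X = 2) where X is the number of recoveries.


P(X=2) = C(5,2) * p^2 * (1-p)^3
= 10 * 4/49 * 125/343
= 5000/16807

5000/16807


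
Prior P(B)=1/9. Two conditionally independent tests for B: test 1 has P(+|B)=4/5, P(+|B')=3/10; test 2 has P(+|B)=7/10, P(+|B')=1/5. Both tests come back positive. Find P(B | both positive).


After test 1: P(+) = 4/5*1/9 + 3/10*8/9 = 16/45
P(B|+) = (4/45)/(16/45) = 1/4
After test 2 (use post1 as new prior): P(+) = 7/10*1/4 + 1/5*3/4 = 13/40
P(B|+,+) = (7/40)/(13/40) = 7/13

7/13


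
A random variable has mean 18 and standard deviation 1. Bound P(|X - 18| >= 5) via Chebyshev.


k = 5/1 = 5
Chebyshev: P(|X-mu| >= k*sigma) <= 1/k^2 = 1/5^2 = 1/25

1/25


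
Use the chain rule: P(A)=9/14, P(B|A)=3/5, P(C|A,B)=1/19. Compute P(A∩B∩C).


P(A∩B∩C) = P(A) * P(B|A) * P(C|A∩B)
= 9/14 * 3/5 * 1/19
= 27/70 * 1/19 = 27/1330

27/1330


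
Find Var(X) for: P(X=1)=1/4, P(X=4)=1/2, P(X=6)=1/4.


E[X] = 15/4, E[X^2] = 69/4
Var(X) = E[X^2] - (E[X])^2 = 69/4 - (15/4)^2 = 51/16

51/16


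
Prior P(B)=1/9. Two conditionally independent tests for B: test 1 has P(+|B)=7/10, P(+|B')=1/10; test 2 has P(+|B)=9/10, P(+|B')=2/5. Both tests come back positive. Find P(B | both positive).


After test 1: P(+) = 7/10*1/9 + 1/10*8/9 = 1/6
P(B|+) = (7/90)/(1/6) = 7/15
After test 2 (use post1 as new prior): P(+) = 9/10*7/15 + 2/5*8/15 = 19/30
P(B|+,+) = (21/50)/(19/30) = 63/95

63/95


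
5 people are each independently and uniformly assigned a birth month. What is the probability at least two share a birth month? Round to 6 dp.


P(all different) = prod((12-i)/12 for i=0..4) = 0.381944
P(at least one match) = 1 - 0.381944 = 0.618056

0.618056


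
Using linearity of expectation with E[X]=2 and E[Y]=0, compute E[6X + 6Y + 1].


E[6X + 6Y + 1] = 6*E[X] + 6*E[Y] + 1
= (6)*(2) + (6)*(0) + (1)
= 12 + 0 + 1 = 13

13


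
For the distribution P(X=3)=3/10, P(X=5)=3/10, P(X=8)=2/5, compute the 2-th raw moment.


E[X^2] = sum(x^2 * P(x))
= 9*3/10 + 25*3/10 + 64*2/5
= 179/5

179/5


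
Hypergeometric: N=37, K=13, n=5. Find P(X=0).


P(X=0) = C(13,0)*C(24,5) / C(37,5)
= 1*42504 / 435897
= 42504/435897 = 184/1887

184/1887


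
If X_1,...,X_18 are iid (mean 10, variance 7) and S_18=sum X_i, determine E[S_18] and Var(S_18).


E[S_n] = n*mu = 18*10 = 180
Var(S_n) = n*sigma^2 = 18*7 = 126

E[S_18]=180, Var(S_18)=126


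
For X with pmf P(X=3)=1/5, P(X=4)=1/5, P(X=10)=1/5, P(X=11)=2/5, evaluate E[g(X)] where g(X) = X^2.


E[X^2] = sum(g(x)*P(x))
= 9*1/5 + 16*1/5 + 100*1/5 + 121*2/5
= 367/5

367/5


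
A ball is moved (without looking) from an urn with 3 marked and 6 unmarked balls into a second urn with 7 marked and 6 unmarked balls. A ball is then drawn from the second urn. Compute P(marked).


P(transfer marked) = 3/9 = 1/3; P(transfer unmarked) = 2/3
If marked transferred: Urn II has 8 marked of 14, so P(marked|marked moved) = 4/7
If unmarked transferred: Urn II has 7 marked of 14, so P(marked|unmarked moved) = 1/2
By total probability: P(marked) = 1/3*4/7 + 2/3*1/2 = 11/21

11/21


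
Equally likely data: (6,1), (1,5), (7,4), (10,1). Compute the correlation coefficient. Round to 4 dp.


Cov(X,Y) = -4.2500, Var(X) = 10.5000, Var(Y) = 3.1875
rho = Cov/(sqrt(VarX)*sqrt(VarY)) = -0.7346

-0.7346


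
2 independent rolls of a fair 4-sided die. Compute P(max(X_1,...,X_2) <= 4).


P(max <= 4) = P(all X_i <= 4) = (P(X_1 <= 4))^2
= (4/4)^2 = 1^2 = 1

1


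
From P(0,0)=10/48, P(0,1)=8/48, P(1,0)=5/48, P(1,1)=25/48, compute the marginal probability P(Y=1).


P(Y=1) = P(0,1)+P(1,1) = 8/48 + 25/48 = 33/48 = 11/16

11/16


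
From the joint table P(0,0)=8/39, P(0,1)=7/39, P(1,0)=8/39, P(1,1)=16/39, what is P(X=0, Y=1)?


Read from table: P(X=0, Y=1) = 7/39

7/39


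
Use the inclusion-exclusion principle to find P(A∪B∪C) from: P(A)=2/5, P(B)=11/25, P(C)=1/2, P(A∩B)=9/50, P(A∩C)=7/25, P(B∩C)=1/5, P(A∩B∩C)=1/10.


P(A∪B∪C) = P(A)+P(B)+P(C) - P(AB)-P(AC)-P(BC) + P(ABC)
= 2/5+11/25+1/2 - 9/50-7/25-1/5 + 1/10
= 39/50

39/50


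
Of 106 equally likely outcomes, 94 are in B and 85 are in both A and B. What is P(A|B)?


P(A|B) = P(A∩B)/P(B) = (85/106)/(94/106) = 85/94

85/94


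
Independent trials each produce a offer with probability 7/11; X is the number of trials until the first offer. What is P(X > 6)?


P(X > 6) = P(first 6 trials all fail) = (1-p)^6 = (4/11)^6 = 4096/1771561

4096/1771561


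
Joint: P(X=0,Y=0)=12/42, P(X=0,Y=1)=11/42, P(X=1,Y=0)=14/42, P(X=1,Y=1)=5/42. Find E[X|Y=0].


P(Y=0) = 26/42
E[X|Y=0] = (0*12 + 1*14)/26 = 14/26 = 7/13

7/13


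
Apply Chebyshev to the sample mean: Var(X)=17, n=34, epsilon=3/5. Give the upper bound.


Var(Xbar) = Var(X)/n = 17/34
Chebyshev: P(|Xbar-mu| >= 3/5) <= Var(Xbar)/(3/5)^2 = (1/2)/(9/25) = 25/18
Bound exceeds 1, so trivial bound: 1

1


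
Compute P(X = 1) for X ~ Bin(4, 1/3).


P(X=1) = C(4,1) * p^1 * (1-p)^3
= 4 * 1/3 * 8/27
= 32/81

32/81


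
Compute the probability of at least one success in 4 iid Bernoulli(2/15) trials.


P(at least one) = 1 - P(none)
P(none) = (1 - 2/15)^4 = (13/15)^4 = 28561/50625
P(at least one) = 1 - 28561/50625 = 22064/50625

22064/50625


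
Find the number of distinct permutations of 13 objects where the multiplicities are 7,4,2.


13! = 6227020800
Denominator: 7!=5040 * 4!=24 * 2!=2
Coefficient = 6227020800 / 241920 = 25740

25740


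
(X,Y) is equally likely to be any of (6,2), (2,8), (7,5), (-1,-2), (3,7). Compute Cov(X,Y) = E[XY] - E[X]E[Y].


E[X]=17/5, E[Y]=4, E[XY]=86/5
Cov(X,Y) = E[XY] - E[X]E[Y] = 86/5 - 17/5*4 = 18/5

18/5


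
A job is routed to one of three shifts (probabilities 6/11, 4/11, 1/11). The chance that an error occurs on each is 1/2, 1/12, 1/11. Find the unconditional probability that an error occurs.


P(A) = P(A|B1)P(B1) + P(A|B2)P(B2) + P(A|B3)P(B3)
= 1/2*6/11 + 1/12*4/11 + 1/11*1/11
= 3/11 + 1/33 + 1/121 = 113/363

113/363


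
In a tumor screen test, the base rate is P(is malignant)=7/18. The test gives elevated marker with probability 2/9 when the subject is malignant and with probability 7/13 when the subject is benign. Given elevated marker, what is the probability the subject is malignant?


P(A) = P(A|B)P(B) + P(A|B')P(B') = 2/9*7/18 + 7/13*11/18 = 875/2106
P(B|A) = P(A|B)P(B)/P(A) = (7/81)/(875/2106) = 26/125

26/125


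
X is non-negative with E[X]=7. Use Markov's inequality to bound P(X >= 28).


Markov: P(X >= a) <= E[X]/a
P(X >= 28) <= 7/28 = 1/4

1/4


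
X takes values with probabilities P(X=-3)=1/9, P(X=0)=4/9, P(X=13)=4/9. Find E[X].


E[X] = sum(x * P(x))
= -3*1/9 + 0*4/9 + 13*4/9
= 49/9

49/9


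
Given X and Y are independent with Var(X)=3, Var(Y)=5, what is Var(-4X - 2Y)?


Independence => Cov(X,Y)=0
Var(-4X - 2Y) = (-4)^2*Var(X) + (-2)^2*Var(Y)
= 16*3 + 4*5 = 68

68


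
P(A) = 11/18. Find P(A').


P(A') = 1 - P(A) = 1 - 11/18 = 7/18

7/18


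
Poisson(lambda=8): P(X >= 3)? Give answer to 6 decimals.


P(X>=3) = 1 - P(X<=2) = 1 - (e^(-8)*8^0/0! + e^(-8)*8^1/1! + e^(-8)*8^2/2!)
≈ 1 - (0.0003354626 + 0.0026837010 + 0.0107348041)
= 1 - 0.0137539677 = 0.9862460323
≈ 0.986246

0.986246


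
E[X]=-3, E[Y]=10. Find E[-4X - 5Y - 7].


E[-4X - 5Y - 7] = -4*E[X] - 5*E[Y] - 7
= (-4)*(-3) + (-5)*(10) + (-7)
= 12 - 50 - 7 = -45

-45


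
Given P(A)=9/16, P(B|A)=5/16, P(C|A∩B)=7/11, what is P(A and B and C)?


P(A∩B∩C) = P(A) * P(B|A) * P(C|A∩B)
= 9/16 * 5/16 * 7/11
= 45/256 * 7/11 = 315/2816

315/2816


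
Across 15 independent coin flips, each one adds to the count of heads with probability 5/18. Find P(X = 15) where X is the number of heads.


P(X=15) = C(15,15) * p^15 * (1-p)^0
= 1 * 30517578125/6746640616477458432 * 1
= 30517578125/6746640616477458432

30517578125/6746640616477458432


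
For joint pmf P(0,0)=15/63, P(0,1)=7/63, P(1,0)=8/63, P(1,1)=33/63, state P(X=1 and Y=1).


Read from table: P(X=1, Y=1) = 33/63 = 11/21

11/21


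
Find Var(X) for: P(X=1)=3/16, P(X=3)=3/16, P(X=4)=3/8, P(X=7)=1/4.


E[X] = 4, E[X^2] = 161/8
Var(X) = E[X^2] - (E[X])^2 = 161/8 - (4)^2 = 33/8

33/8


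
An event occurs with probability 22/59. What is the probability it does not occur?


P(A') = 1 - P(A) = 1 - 22/59 = 37/59

37/59


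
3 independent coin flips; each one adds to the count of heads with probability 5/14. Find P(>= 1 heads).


P(at least one) = 1 - P(none)
P(none) = (1 - 5/14)^3 = (9/14)^3 = 729/2744
P(at least one) = 1 - 729/2744 = 2015/2744

2015/2744


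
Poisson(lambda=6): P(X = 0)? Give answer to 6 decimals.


P(X=0) = e^(-6) * 6^0 / 0!
≈ 0.002478752177 * 1 / 1
≈ 0.002479

0.002479


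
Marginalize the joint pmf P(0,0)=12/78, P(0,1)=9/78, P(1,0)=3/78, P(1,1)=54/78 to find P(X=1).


P(X=1) = P(1,0)+P(1,1) = 3/78 + 54/78 = 57/78 = 19/26

19/26


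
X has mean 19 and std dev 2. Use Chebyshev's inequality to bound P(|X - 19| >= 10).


k = 10/2 = 5
Chebyshev: P(|X-mu| >= k*sigma) <= 1/k^2 = 1/5^2 = 1/25

1/25


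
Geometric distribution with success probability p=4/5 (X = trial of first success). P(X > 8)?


P(X > 8) = P(first 8 trials all fail) = (1-p)^8 = (1/5)^8 = 1/390625

1/390625


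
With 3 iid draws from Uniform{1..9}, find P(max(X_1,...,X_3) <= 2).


P(max <= 2) = P(all X_i <= 2) = (P(X_1 <= 2))^3
= (2/9)^3 = 8/729

8/729


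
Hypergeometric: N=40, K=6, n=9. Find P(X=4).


P(X=4) = C(6,4)*C(34,5) / C(40,9)
= 15*278256 / 273438880
= 4173840/273438880 = 279/18278

279/18278


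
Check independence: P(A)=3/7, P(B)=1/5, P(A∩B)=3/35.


P(A)*P(B) = 3/7*1/5 = 3/35
P(A∩B) = 3/35, which equals P(A)P(B), so independent

Yes, A and B are independent


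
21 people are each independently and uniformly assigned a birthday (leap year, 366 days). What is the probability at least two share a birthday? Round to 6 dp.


P(all different) = prod((366-i)/366 for i=0..20) = 0.557221
P(at least one match) = 1 - 0.557221 = 0.442779

0.442779


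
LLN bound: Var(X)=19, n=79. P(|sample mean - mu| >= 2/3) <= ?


Var(Xbar) = Var(X)/n = 19/79
Chebyshev: P(|Xbar-mu| >= 2/3) <= Var(Xbar)/(2/3)^2 = (19/79)/(4/9) = 171/316

171/316


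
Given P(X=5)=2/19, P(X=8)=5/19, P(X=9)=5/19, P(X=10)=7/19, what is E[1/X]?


E[1/X] = sum(g(x)*P(x))
= 1/5*2/19 + 1/8*5/19 + 1/9*5/19 + 1/10*7/19
= 821/6840

821/6840


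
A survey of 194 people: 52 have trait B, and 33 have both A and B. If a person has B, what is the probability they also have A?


P(A|B) = P(A∩B)/P(B) = (33/194)/(52/194) = 33/52

33/52


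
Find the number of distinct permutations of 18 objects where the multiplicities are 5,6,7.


18! = 6402373705728000
Denominator: 5!=120 * 6!=720 * 7!=5040
Coefficient = 6402373705728000 / 435456000 = 14702688

14702688


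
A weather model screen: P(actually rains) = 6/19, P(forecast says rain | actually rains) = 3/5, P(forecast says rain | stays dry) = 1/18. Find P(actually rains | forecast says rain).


P(A) = P(A|B)P(B) + P(A|B')P(B') = 3/5*6/19 + 1/18*13/19 = 389/1710
P(B|A) = P(A|B)P(B)/P(A) = (18/95)/(389/1710) = 324/389

324/389


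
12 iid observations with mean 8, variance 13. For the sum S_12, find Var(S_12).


By independence, Var(S_n) = n*Var(X_1) = 12*13 = 156

156


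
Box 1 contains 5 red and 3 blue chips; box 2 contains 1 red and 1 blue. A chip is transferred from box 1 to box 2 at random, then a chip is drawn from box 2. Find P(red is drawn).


P(transfer red) = 5/8; P(transfer blue) = 3/8
If red transferred: Urn II has 2 red of 3, so P(red|red moved) = 2/3
If blue transferred: Urn II has 1 red of 3, so P(red|blue moved) = 1/3
By total probability: P(red) = 5/8*2/3 + 3/8*1/3 = 13/24

13/24


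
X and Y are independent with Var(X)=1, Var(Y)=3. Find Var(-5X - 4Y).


Independence => Cov(X,Y)=0
Var(-5X - 4Y) = (-5)^2*Var(X) + (-4)^2*Var(Y)
= 25*1 + 16*3 = 73

73


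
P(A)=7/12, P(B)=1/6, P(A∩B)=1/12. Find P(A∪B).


P(A∪B) = P(A) + P(B) - P(A∩B)
= 7/12 + 1/6 - 1/12 = 2/3

2/3


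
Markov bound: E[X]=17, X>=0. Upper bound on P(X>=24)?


Markov: P(X >= a) <= E[X]/a
P(X >= 24) <= 17/24

17/24


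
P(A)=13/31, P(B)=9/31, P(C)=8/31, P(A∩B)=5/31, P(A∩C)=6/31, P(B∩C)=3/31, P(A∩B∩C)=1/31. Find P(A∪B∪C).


P(A∪B∪C) = P(A)+P(B)+P(C) - P(AB)-P(AC)-P(BC) + P(ABC)
= 13/31+9/31+8/31 - 5/31-6/31-3/31 + 1/31
= 17/31

17/31


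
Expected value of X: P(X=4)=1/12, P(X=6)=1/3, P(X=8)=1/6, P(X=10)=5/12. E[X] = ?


E[X] = sum(x * P(x))
= 4*1/12 + 6*1/3 + 8*1/6 + 10*5/12
= 47/6

47/6


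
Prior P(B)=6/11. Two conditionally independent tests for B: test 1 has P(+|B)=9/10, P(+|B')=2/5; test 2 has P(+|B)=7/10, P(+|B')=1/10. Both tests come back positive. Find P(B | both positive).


After test 1: P(+) = 9/10*6/11 + 2/5*5/11 = 37/55
P(B|+) = (27/55)/(37/55) = 27/37
After test 2 (use post1 as new prior): P(+) = 7/10*27/37 + 1/10*10/37 = 199/370
P(B|+,+) = (189/370)/(199/370) = 189/199

189/199


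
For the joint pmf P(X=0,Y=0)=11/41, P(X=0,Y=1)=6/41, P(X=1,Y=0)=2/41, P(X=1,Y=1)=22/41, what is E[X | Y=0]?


P(Y=0) = 13/41
E[X|Y=0] = (0*11 + 1*2)/13 = 2/13

2/13


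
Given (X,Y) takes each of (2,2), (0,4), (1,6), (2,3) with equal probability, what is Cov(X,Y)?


E[X]=5/4, E[Y]=15/4, E[XY]=4
Cov(X,Y) = E[XY] - E[X]E[Y] = 4 - 5/4*15/4 = -11/16

-11/16


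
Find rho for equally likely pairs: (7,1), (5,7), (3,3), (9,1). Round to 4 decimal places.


Cov(X,Y) = -3.0000, Var(X) = 5.0000, Var(Y) = 6.0000
rho = Cov/(sqrt(VarX)*sqrt(VarY)) = -0.5477

-0.5477


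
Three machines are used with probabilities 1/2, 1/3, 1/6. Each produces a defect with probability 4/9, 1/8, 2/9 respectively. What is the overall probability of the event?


P(A) = P(A|B1)P(B1) + P(A|B2)P(B2) + P(A|B3)P(B3)
= 4/9*1/2 + 1/8*1/3 + 2/9*1/6
= 2/9 + 1/24 + 1/27 = 65/216

65/216


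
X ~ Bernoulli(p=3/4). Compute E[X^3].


For Bernoulli: X in {0,1}
E[X^3] = 0^3*(1-3/4) + 1^3*3/4 = 3/4

3/4


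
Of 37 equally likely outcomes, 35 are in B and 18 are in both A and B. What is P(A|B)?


P(A|B) = P(A∩B)/P(B) = (18/37)/(35/37) = 18/35

18/35


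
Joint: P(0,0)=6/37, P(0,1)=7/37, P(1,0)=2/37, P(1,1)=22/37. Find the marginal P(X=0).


P(X=0) = P(0,0)+P(0,1) = 6/37 + 7/37 = 13/37

13/37


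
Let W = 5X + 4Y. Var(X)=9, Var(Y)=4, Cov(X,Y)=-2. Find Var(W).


Var(5X + 4Y) = 5^2*Var(X) + 4^2*Var(Y) + 2*5*4*Cov(X,Y)
= 25*9 + 16*4 + 40*(-2)
= 225 + 64 - 80 = 209

209


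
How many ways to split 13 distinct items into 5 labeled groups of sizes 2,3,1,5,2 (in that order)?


13! = 6227020800
Denominator: 2!=2 * 3!=6 * 1!=1 * 5!=120 * 2!=2
Coefficient = 6227020800 / 2880 = 2162160

2162160


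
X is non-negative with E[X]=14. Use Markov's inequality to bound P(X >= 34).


Markov: P(X >= a) <= E[X]/a
P(X >= 34) <= 14/34 = 7/17

7/17


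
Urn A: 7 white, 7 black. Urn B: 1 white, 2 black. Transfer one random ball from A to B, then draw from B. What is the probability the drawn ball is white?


P(transfer white) = 7/14 = 1/2; P(transfer black) = 1/2
If white transferred: Urn II has 2 white of 4, so P(white|white moved) = 1/2
If black transferred: Urn II has 1 white of 4, so P(white|black moved) = 1/4
By total probability: P(white) = 1/2*1/2 + 1/2*1/4 = 3/8

3/8


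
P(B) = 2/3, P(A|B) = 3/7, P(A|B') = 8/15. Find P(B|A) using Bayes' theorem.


P(A) = P(A|B)P(B) + P(A|B')P(B') = 3/7*2/3 + 8/15*1/3 = 146/315
P(B|A) = P(A|B)P(B)/P(A) = (2/7)/(146/315) = 45/73

45/73


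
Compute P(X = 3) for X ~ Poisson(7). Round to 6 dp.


P(X=3) = e^(-7) * 7^3 / 3!
≈ 0.0009118819656 * 343 / 6
≈ 0.052129

0.052129


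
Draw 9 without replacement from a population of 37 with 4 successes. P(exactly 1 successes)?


P(X=1) = C(4,1)*C(33,8) / C(37,9)
= 4*13884156 / 124403620
= 55536624/124403620 = 1404/3145

1404/3145


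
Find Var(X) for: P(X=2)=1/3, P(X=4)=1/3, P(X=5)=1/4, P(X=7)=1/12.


E[X] = 23/6, E[X^2] = 17
Var(X) = E[X^2] - (E[X])^2 = 17 - (23/6)^2 = 83/36

83/36


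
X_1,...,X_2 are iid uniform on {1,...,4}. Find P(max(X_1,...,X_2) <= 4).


P(max <= 4) = P(all X_i <= 4) = (P(X_1 <= 4))^2
= (4/4)^2 = 1^2 = 1

1


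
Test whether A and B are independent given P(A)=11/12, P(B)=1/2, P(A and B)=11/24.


P(A)*P(B) = 11/12*1/2 = 11/24
P(A∩B) = 11/24, which equals P(A)P(B), so independent

Yes, A and B are independent


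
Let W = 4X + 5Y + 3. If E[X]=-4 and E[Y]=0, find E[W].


E[4X + 5Y + 3] = 4*E[X] + 5*E[Y] + 3
= (4)*(-4) + (5)*(0) + (3)
= -16 + 0 + 3 = -13

-13


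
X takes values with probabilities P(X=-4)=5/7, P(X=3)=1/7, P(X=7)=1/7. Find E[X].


E[X] = sum(x * P(x))
= -4*5/7 + 3*1/7 + 7*1/7
= -10/7

-10/7


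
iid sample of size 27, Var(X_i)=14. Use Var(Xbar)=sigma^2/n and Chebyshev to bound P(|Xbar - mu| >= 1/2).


Var(Xbar) = Var(X)/n = 14/27
Chebyshev: P(|Xbar-mu| >= 1/2) <= Var(Xbar)/(1/2)^2 = (14/27)/(1/4) = 56/27
Bound exceeds 1, so trivial bound: 1

1


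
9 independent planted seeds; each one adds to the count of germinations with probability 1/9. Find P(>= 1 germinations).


P(at least one) = 1 - P(none)
P(none) = (1 - 1/9)^9 = (8/9)^9 = 134217728/387420489
P(at least one) = 1 - 134217728/387420489 = 253202761/387420489

253202761/387420489


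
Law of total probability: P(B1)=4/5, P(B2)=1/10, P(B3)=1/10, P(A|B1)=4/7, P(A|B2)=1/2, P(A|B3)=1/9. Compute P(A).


P(A) = P(A|B1)P(B1) + P(A|B2)P(B2) + P(A|B3)P(B3)
= 4/7*4/5 + 1/2*1/10 + 1/9*1/10
= 16/35 + 1/20 + 1/90 = 653/1260

653/1260


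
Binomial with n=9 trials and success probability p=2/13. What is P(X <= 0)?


P(X<=0) = P(X=0)
= 2357947691/10604499373
= 2357947691/10604499373

2357947691/10604499373


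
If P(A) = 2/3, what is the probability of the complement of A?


P(A') = 1 - P(A) = 1 - 2/3 = 1/3

1/3


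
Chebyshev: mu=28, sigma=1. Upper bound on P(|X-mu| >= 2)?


k = 2/1 = 2
Chebyshev: P(|X-mu| >= k*sigma) <= 1/k^2 = 1/2^2 = 1/4

1/4


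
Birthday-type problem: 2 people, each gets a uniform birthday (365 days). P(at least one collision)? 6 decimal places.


P(all different) = prod((365-i)/365 for i=0..1) = 0.997260
P(at least one match) = 1 - 0.997260 = 0.002740

0.002740


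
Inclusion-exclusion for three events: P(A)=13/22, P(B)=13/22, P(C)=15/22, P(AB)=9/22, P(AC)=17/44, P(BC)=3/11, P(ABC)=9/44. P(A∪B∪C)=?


P(A∪B∪C) = P(A)+P(B)+P(C) - P(AB)-P(AC)-P(BC) + P(ABC)
= 13/22+13/22+15/22 - 9/22-17/44-3/11 + 9/44
= 1

1


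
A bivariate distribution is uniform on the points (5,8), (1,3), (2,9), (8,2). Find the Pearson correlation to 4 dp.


Cov(X,Y) = -2.7500, Var(X) = 7.5000, Var(Y) = 9.2500
rho = Cov/(sqrt(VarX)*sqrt(VarY)) = -0.3302

-0.3302


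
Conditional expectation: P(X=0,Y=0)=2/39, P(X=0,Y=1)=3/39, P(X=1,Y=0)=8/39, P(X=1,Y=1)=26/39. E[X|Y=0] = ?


P(Y=0) = 10/39
E[X|Y=0] = (0*2 + 1*8)/10 = 8/10 = 4/5

4/5


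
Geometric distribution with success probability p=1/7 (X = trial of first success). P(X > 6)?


P(X > 6) = P(first 6 trials all fail) = (1-p)^6 = (6/7)^6 = 46656/117649

46656/117649


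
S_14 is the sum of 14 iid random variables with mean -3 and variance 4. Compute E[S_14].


E[S_n] = n*E[X_1] = 14*-3 = -42

-42


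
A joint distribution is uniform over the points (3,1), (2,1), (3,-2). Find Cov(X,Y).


E[X]=8/3, E[Y]=0, E[XY]=-1/3
Cov(X,Y) = E[XY] - E[X]E[Y] = -1/3 - 8/3*0 = -1/3

-1/3


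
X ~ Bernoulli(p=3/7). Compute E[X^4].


For Bernoulli: X in {0,1}
E[X^4] = 0^4*(1-3/7) + 1^4*3/7 = 3/7

3/7
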